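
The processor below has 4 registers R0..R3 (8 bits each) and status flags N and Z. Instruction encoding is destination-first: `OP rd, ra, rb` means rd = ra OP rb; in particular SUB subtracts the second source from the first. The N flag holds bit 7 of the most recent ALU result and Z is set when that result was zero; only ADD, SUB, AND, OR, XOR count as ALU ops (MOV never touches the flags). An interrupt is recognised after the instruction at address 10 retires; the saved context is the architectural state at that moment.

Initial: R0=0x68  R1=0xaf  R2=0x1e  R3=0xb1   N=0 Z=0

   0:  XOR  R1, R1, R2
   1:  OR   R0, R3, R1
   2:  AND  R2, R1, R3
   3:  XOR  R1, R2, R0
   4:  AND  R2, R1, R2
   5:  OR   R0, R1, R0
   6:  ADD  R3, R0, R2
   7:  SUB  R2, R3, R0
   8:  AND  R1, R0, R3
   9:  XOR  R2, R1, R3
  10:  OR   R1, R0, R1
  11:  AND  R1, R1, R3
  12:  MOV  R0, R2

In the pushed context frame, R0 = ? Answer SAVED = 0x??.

SAVED = 0xb1

after  0: R0=0x68 R1=0xb1 R2=0x1e R3=0xb1  N=1 Z=0
after  1: R0=0xb1 R1=0xb1 R2=0x1e R3=0xb1  N=1 Z=0
after  2: R0=0xb1 R1=0xb1 R2=0xb1 R3=0xb1  N=1 Z=0
after  3: R0=0xb1 R1=0x00 R2=0xb1 R3=0xb1  N=0 Z=1
after  4: R0=0xb1 R1=0x00 R2=0x00 R3=0xb1  N=0 Z=1
after  5: R0=0xb1 R1=0x00 R2=0x00 R3=0xb1  N=1 Z=0
after  6: R0=0xb1 R1=0x00 R2=0x00 R3=0xb1  N=1 Z=0
after  7: R0=0xb1 R1=0x00 R2=0x00 R3=0xb1  N=0 Z=1
after  8: R0=0xb1 R1=0xb1 R2=0x00 R3=0xb1  N=1 Z=0
after  9: R0=0xb1 R1=0xb1 R2=0x00 R3=0xb1  N=0 Z=1
after 10: R0=0xb1 R1=0xb1 R2=0x00 R3=0xb1  N=1 Z=0
-- IRQ taken; context saved, return-PC = 11 --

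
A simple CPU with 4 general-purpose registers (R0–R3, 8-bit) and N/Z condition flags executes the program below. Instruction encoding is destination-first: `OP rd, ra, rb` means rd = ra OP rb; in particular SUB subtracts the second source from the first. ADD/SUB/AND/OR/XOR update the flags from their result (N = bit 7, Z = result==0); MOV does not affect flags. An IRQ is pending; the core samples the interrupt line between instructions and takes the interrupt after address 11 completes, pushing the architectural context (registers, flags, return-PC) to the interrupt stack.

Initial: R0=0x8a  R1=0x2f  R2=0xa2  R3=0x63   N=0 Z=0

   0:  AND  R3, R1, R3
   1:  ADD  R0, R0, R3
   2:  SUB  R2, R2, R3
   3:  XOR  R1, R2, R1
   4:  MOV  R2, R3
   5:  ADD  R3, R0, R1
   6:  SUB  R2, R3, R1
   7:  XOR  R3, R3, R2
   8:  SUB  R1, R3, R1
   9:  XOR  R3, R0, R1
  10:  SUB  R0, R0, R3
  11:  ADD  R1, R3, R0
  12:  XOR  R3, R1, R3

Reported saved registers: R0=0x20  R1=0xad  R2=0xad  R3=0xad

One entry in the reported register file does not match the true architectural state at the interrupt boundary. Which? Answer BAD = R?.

after  0: R0=0x8a R1=0x2f R2=0xa2 R3=0x23  N=0 Z=0
after  1: R0=0xad R1=0x2f R2=0xa2 R3=0x23  N=1 Z=0
after  2: R0=0xad R1=0x2f R2=0x7f R3=0x23  N=0 Z=0
after  3: R0=0xad R1=0x50 R2=0x7f R3=0x23  N=0 Z=0
after  4: R0=0xad R1=0x50 R2=0x23 R3=0x23  N=0 Z=0
after  5: R0=0xad R1=0x50 R2=0x23 R3=0xfd  N=1 Z=0
after  6: R0=0xad R1=0x50 R2=0xad R3=0xfd  N=1 Z=0
after  7: R0=0xad R1=0x50 R2=0xad R3=0x50  N=0 Z=0
after  8: R0=0xad R1=0x00 R2=0xad R3=0x50  N=0 Z=1
after  9: R0=0xad R1=0x00 R2=0xad R3=0xad  N=1 Z=0
after 10: R0=0x00 R1=0x00 R2=0xad R3=0xad  N=0 Z=1
after 11: R0=0x00 R1=0xad R2=0xad R3=0xad  N=1 Z=0
-- IRQ taken; context saved, return-PC = 12 --
mismatch: R0: reported 0x20 vs actual 0x00

BAD = R0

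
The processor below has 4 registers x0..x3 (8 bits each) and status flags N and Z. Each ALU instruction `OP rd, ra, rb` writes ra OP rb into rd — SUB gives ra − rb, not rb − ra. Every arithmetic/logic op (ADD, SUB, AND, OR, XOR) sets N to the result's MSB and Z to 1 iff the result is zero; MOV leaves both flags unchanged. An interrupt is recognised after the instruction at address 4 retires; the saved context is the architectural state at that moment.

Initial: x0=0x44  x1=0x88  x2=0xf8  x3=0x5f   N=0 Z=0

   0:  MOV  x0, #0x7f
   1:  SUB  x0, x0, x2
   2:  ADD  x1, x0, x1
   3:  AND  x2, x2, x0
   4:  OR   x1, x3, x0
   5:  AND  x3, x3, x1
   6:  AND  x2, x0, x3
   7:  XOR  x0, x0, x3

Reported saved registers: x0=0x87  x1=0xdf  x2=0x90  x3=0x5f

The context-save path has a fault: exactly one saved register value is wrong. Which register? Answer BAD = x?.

after  0: x0=0x7f x1=0x88 x2=0xf8 x3=0x5f  N=0 Z=0
after  1: x0=0x87 x1=0x88 x2=0xf8 x3=0x5f  N=1 Z=0
after  2: x0=0x87 x1=0x0f x2=0xf8 x3=0x5f  N=0 Z=0
after  3: x0=0x87 x1=0x0f x2=0x80 x3=0x5f  N=1 Z=0
after  4: x0=0x87 x1=0xdf x2=0x80 x3=0x5f  N=1 Z=0
-- IRQ taken; context saved, return-PC = 5 --
mismatch: x2: reported 0x90 vs actual 0x80

BAD = x2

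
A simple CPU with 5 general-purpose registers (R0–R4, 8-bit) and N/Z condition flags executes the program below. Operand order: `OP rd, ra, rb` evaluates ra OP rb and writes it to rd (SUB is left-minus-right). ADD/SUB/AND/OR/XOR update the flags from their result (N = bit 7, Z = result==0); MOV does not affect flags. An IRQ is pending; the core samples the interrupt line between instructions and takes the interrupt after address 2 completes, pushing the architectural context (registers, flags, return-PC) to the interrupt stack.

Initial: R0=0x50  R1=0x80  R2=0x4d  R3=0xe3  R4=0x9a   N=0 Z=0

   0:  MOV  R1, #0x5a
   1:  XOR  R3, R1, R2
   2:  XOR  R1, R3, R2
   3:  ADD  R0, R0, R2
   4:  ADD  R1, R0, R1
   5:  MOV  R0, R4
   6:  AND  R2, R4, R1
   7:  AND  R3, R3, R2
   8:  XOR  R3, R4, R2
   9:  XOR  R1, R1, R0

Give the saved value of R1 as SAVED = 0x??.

after  0: R0=0x50 R1=0x5a R2=0x4d R3=0xe3 R4=0x9a  N=0 Z=0
after  1: R0=0x50 R1=0x5a R2=0x4d R3=0x17 R4=0x9a  N=0 Z=0
after  2: R0=0x50 R1=0x5a R2=0x4d R3=0x17 R4=0x9a  N=0 Z=0
-- IRQ taken; context saved, return-PC = 3 --

SAVED = 0x5a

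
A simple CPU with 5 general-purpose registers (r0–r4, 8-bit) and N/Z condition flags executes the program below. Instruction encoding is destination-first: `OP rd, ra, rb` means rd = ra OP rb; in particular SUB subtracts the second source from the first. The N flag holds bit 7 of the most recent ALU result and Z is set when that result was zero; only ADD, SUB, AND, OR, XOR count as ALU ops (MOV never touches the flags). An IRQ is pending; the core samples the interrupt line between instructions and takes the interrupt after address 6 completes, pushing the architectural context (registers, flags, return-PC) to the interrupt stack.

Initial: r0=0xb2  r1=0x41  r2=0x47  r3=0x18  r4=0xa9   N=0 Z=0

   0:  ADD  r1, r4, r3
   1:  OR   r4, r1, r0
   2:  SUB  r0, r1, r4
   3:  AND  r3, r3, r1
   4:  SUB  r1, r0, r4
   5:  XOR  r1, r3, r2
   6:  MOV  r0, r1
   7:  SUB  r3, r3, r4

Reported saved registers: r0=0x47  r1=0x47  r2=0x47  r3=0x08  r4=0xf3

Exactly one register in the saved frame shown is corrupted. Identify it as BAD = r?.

after  0: r0=0xb2 r1=0xc1 r2=0x47 r3=0x18 r4=0xa9  N=1 Z=0
after  1: r0=0xb2 r1=0xc1 r2=0x47 r3=0x18 r4=0xf3  N=1 Z=0
after  2: r0=0xce r1=0xc1 r2=0x47 r3=0x18 r4=0xf3  N=1 Z=0
after  3: r0=0xce r1=0xc1 r2=0x47 r3=0x00 r4=0xf3  N=0 Z=1
after  4: r0=0xce r1=0xdb r2=0x47 r3=0x00 r4=0xf3  N=1 Z=0
after  5: r0=0xce r1=0x47 r2=0x47 r3=0x00 r4=0xf3  N=0 Z=0
after  6: r0=0x47 r1=0x47 r2=0x47 r3=0x00 r4=0xf3  N=0 Z=0
-- IRQ taken; context saved, return-PC = 7 --
mismatch: r3: reported 0x08 vs actual 0x00

BAD = r3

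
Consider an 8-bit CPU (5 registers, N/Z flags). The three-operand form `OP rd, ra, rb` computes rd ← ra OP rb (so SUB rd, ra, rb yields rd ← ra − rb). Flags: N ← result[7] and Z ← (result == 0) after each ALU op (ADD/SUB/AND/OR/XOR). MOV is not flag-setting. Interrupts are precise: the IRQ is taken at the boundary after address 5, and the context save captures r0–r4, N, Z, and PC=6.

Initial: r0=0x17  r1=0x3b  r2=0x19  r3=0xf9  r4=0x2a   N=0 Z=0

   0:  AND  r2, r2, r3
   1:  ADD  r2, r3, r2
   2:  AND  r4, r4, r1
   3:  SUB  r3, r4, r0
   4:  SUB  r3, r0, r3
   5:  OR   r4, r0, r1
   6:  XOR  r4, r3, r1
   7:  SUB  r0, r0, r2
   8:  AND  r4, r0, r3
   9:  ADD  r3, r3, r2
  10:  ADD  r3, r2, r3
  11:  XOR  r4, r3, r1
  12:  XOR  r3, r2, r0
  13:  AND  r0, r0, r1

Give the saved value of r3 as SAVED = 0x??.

SAVED = 0x04

after  0: r0=0x17 r1=0x3b r2=0x19 r3=0xf9 r4=0x2a  N=0 Z=0
after  1: r0=0x17 r1=0x3b r2=0x12 r3=0xf9 r4=0x2a  N=0 Z=0
after  2: r0=0x17 r1=0x3b r2=0x12 r3=0xf9 r4=0x2a  N=0 Z=0
after  3: r0=0x17 r1=0x3b r2=0x12 r3=0x13 r4=0x2a  N=0 Z=0
after  4: r0=0x17 r1=0x3b r2=0x12 r3=0x04 r4=0x2a  N=0 Z=0
after  5: r0=0x17 r1=0x3b r2=0x12 r3=0x04 r4=0x3f  N=0 Z=0
-- IRQ taken; context saved, return-PC = 6 --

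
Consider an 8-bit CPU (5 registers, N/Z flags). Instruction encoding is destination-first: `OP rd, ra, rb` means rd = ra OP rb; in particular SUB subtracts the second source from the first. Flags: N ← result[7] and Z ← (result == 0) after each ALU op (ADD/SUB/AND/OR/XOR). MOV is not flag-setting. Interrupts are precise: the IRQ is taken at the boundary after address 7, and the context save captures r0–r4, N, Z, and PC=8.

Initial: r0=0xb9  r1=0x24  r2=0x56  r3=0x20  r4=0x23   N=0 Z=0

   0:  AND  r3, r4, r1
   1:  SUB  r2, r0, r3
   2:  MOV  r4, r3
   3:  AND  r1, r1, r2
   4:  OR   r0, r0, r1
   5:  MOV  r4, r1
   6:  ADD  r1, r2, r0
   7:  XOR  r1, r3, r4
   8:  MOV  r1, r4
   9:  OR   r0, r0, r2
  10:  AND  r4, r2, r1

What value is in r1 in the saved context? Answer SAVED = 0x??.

SAVED = 0x20

after  0: r0=0xb9 r1=0x24 r2=0x56 r3=0x20 r4=0x23  N=0 Z=0
after  1: r0=0xb9 r1=0x24 r2=0x99 r3=0x20 r4=0x23  N=1 Z=0
after  2: r0=0xb9 r1=0x24 r2=0x99 r3=0x20 r4=0x20  N=1 Z=0
after  3: r0=0xb9 r1=0x00 r2=0x99 r3=0x20 r4=0x20  N=0 Z=1
after  4: r0=0xb9 r1=0x00 r2=0x99 r3=0x20 r4=0x20  N=1 Z=0
after  5: r0=0xb9 r1=0x00 r2=0x99 r3=0x20 r4=0x00  N=1 Z=0
after  6: r0=0xb9 r1=0x52 r2=0x99 r3=0x20 r4=0x00  N=0 Z=0
after  7: r0=0xb9 r1=0x20 r2=0x99 r3=0x20 r4=0x00  N=0 Z=0
-- IRQ taken; context saved, return-PC = 8 --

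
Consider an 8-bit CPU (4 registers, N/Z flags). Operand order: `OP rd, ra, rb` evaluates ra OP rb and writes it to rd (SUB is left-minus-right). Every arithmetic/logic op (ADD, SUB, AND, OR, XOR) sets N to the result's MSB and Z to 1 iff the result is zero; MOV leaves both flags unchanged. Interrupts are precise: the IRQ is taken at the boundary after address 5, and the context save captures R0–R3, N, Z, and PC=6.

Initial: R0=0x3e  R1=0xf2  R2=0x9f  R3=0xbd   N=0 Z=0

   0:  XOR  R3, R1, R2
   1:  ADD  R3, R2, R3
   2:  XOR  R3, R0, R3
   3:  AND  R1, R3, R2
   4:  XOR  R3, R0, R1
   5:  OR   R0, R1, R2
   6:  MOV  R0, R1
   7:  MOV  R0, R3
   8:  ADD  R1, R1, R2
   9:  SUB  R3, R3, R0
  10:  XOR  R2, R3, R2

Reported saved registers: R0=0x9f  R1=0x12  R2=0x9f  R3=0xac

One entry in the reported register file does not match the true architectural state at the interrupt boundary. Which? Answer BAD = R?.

BAD = R3

after  0: R0=0x3e R1=0xf2 R2=0x9f R3=0x6d  N=0 Z=0
after  1: R0=0x3e R1=0xf2 R2=0x9f R3=0x0c  N=0 Z=0
after  2: R0=0x3e R1=0xf2 R2=0x9f R3=0x32  N=0 Z=0
after  3: R0=0x3e R1=0x12 R2=0x9f R3=0x32  N=0 Z=0
after  4: R0=0x3e R1=0x12 R2=0x9f R3=0x2c  N=0 Z=0
after  5: R0=0x9f R1=0x12 R2=0x9f R3=0x2c  N=1 Z=0
-- IRQ taken; context saved, return-PC = 6 --
mismatch: R3: reported 0xac vs actual 0x2c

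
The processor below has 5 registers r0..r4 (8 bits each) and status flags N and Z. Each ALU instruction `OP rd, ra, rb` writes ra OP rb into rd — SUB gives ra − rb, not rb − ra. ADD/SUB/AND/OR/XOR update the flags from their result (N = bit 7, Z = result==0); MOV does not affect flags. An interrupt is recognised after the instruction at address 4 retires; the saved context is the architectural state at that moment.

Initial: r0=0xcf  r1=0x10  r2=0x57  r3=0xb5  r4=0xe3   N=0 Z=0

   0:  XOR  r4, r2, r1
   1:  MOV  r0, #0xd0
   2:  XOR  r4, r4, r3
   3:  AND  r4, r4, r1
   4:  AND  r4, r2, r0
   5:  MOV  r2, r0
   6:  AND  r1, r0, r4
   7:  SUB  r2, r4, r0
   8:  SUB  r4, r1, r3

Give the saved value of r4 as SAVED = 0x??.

after  0: r0=0xcf r1=0x10 r2=0x57 r3=0xb5 r4=0x47  N=0 Z=0
after  1: r0=0xd0 r1=0x10 r2=0x57 r3=0xb5 r4=0x47  N=0 Z=0
after  2: r0=0xd0 r1=0x10 r2=0x57 r3=0xb5 r4=0xf2  N=1 Z=0
after  3: r0=0xd0 r1=0x10 r2=0x57 r3=0xb5 r4=0x10  N=0 Z=0
after  4: r0=0xd0 r1=0x10 r2=0x57 r3=0xb5 r4=0x50  N=0 Z=0
-- IRQ taken; context saved, return-PC = 5 --

SAVED = 0x50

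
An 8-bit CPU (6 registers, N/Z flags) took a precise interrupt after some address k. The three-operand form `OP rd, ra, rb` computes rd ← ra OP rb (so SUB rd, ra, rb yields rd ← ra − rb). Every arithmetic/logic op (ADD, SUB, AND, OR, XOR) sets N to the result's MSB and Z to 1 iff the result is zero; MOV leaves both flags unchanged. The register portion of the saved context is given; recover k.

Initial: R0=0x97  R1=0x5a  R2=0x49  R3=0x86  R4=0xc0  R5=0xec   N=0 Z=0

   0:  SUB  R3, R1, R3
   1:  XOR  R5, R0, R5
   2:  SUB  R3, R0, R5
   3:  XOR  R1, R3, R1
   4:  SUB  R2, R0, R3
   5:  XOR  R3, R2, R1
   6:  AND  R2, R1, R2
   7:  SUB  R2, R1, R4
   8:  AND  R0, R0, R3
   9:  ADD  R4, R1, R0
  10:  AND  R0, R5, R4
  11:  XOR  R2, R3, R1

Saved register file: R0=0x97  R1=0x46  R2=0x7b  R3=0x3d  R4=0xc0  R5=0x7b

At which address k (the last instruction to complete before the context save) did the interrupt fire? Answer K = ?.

after  0: R0=0x97 R1=0x5a R2=0x49 R3=0xd4 R4=0xc0 R5=0xec  N=1 Z=0
after  1: R0=0x97 R1=0x5a R2=0x49 R3=0xd4 R4=0xc0 R5=0x7b  N=0 Z=0
after  2: R0=0x97 R1=0x5a R2=0x49 R3=0x1c R4=0xc0 R5=0x7b  N=0 Z=0
after  3: R0=0x97 R1=0x46 R2=0x49 R3=0x1c R4=0xc0 R5=0x7b  N=0 Z=0
after  4: R0=0x97 R1=0x46 R2=0x7b R3=0x1c R4=0xc0 R5=0x7b  N=0 Z=0
after  5: R0=0x97 R1=0x46 R2=0x7b R3=0x3d R4=0xc0 R5=0x7b  N=0 Z=0
-- IRQ taken; context saved, return-PC = 6 --

K = 5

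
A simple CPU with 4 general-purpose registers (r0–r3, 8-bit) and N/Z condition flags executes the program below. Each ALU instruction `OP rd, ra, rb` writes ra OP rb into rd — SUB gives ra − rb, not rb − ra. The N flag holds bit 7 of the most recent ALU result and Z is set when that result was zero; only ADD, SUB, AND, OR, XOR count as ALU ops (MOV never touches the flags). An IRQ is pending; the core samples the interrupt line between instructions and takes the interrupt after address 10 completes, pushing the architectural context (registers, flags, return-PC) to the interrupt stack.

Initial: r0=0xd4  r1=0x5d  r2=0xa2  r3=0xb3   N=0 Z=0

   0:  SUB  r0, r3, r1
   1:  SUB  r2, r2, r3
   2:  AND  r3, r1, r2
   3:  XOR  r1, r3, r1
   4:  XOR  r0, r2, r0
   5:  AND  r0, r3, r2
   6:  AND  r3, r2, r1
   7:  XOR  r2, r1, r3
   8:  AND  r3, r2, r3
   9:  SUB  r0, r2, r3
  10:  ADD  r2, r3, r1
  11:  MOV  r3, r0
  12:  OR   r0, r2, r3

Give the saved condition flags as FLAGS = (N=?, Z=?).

FLAGS = (N=0, Z=0)

after  0: r0=0x56 r1=0x5d r2=0xa2 r3=0xb3  N=0 Z=0
after  1: r0=0x56 r1=0x5d r2=0xef r3=0xb3  N=1 Z=0
after  2: r0=0x56 r1=0x5d r2=0xef r3=0x4d  N=0 Z=0
after  3: r0=0x56 r1=0x10 r2=0xef r3=0x4d  N=0 Z=0
after  4: r0=0xb9 r1=0x10 r2=0xef r3=0x4d  N=1 Z=0
after  5: r0=0x4d r1=0x10 r2=0xef r3=0x4d  N=0 Z=0
after  6: r0=0x4d r1=0x10 r2=0xef r3=0x00  N=0 Z=1
after  7: r0=0x4d r1=0x10 r2=0x10 r3=0x00  N=0 Z=0
after  8: r0=0x4d r1=0x10 r2=0x10 r3=0x00  N=0 Z=1
after  9: r0=0x10 r1=0x10 r2=0x10 r3=0x00  N=0 Z=0
after 10: r0=0x10 r1=0x10 r2=0x10 r3=0x00  N=0 Z=0
-- IRQ taken; context saved, return-PC = 11 --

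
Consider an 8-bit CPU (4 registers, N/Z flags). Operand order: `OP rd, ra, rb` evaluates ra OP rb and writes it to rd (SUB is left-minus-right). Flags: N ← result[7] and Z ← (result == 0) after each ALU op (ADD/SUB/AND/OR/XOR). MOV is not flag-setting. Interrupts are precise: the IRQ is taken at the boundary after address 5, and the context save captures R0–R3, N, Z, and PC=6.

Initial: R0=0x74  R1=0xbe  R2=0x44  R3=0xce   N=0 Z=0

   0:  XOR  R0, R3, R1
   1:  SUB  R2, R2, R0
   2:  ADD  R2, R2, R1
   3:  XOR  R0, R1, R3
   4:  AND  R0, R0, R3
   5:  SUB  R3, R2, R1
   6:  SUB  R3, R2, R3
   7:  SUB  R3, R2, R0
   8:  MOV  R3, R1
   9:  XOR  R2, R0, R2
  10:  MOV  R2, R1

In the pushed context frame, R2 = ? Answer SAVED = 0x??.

after  0: R0=0x70 R1=0xbe R2=0x44 R3=0xce  N=0 Z=0
after  1: R0=0x70 R1=0xbe R2=0xd4 R3=0xce  N=1 Z=0
after  2: R0=0x70 R1=0xbe R2=0x92 R3=0xce  N=1 Z=0
after  3: R0=0x70 R1=0xbe R2=0x92 R3=0xce  N=0 Z=0
after  4: R0=0x40 R1=0xbe R2=0x92 R3=0xce  N=0 Z=0
after  5: R0=0x40 R1=0xbe R2=0x92 R3=0xd4  N=1 Z=0
-- IRQ taken; context saved, return-PC = 6 --

SAVED = 0x92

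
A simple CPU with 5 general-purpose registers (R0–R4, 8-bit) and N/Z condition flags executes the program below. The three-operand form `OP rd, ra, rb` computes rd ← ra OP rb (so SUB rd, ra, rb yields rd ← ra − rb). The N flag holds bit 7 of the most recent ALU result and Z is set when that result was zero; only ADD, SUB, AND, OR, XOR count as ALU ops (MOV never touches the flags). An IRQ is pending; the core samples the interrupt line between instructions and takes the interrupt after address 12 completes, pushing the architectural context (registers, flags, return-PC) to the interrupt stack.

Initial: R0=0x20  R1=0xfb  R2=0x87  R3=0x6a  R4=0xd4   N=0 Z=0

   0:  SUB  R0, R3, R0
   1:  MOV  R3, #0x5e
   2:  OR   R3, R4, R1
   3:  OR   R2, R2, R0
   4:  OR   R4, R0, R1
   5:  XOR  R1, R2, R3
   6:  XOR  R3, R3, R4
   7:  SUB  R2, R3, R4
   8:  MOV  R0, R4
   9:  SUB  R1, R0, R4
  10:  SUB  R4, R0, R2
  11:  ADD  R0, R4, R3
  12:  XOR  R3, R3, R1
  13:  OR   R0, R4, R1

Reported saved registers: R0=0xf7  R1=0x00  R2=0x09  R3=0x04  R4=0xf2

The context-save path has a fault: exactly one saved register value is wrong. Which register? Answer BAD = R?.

after  0: R0=0x4a R1=0xfb R2=0x87 R3=0x6a R4=0xd4  N=0 Z=0
after  1: R0=0x4a R1=0xfb R2=0x87 R3=0x5e R4=0xd4  N=0 Z=0
after  2: R0=0x4a R1=0xfb R2=0x87 R3=0xff R4=0xd4  N=1 Z=0
after  3: R0=0x4a R1=0xfb R2=0xcf R3=0xff R4=0xd4  N=1 Z=0
after  4: R0=0x4a R1=0xfb R2=0xcf R3=0xff R4=0xfb  N=1 Z=0
after  5: R0=0x4a R1=0x30 R2=0xcf R3=0xff R4=0xfb  N=0 Z=0
after  6: R0=0x4a R1=0x30 R2=0xcf R3=0x04 R4=0xfb  N=0 Z=0
after  7: R0=0x4a R1=0x30 R2=0x09 R3=0x04 R4=0xfb  N=0 Z=0
after  8: R0=0xfb R1=0x30 R2=0x09 R3=0x04 R4=0xfb  N=0 Z=0
after  9: R0=0xfb R1=0x00 R2=0x09 R3=0x04 R4=0xfb  N=0 Z=1
after 10: R0=0xfb R1=0x00 R2=0x09 R3=0x04 R4=0xf2  N=1 Z=0
after 11: R0=0xf6 R1=0x00 R2=0x09 R3=0x04 R4=0xf2  N=1 Z=0
after 12: R0=0xf6 R1=0x00 R2=0x09 R3=0x04 R4=0xf2  N=0 Z=0
-- IRQ taken; context saved, return-PC = 13 --
mismatch: R0: reported 0xf7 vs actual 0xf6

BAD = R0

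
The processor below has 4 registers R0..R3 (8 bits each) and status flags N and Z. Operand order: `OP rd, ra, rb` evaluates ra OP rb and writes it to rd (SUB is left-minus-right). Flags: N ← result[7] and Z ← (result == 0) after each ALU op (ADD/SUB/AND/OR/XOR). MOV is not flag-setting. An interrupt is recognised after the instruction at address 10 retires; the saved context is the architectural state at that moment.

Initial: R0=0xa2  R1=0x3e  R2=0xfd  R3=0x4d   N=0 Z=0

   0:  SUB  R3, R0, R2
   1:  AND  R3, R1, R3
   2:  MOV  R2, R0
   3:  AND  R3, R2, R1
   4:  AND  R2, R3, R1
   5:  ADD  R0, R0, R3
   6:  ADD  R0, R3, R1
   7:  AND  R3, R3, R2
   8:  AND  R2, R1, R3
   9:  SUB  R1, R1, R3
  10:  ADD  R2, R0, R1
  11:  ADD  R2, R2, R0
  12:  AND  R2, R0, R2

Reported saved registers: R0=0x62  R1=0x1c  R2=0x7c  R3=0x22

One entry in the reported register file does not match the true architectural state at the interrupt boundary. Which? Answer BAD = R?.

after  0: R0=0xa2 R1=0x3e R2=0xfd R3=0xa5  N=1 Z=0
after  1: R0=0xa2 R1=0x3e R2=0xfd R3=0x24  N=0 Z=0
after  2: R0=0xa2 R1=0x3e R2=0xa2 R3=0x24  N=0 Z=0
after  3: R0=0xa2 R1=0x3e R2=0xa2 R3=0x22  N=0 Z=0
after  4: R0=0xa2 R1=0x3e R2=0x22 R3=0x22  N=0 Z=0
after  5: R0=0xc4 R1=0x3e R2=0x22 R3=0x22  N=1 Z=0
after  6: R0=0x60 R1=0x3e R2=0x22 R3=0x22  N=0 Z=0
after  7: R0=0x60 R1=0x3e R2=0x22 R3=0x22  N=0 Z=0
after  8: R0=0x60 R1=0x3e R2=0x22 R3=0x22  N=0 Z=0
after  9: R0=0x60 R1=0x1c R2=0x22 R3=0x22  N=0 Z=0
after 10: R0=0x60 R1=0x1c R2=0x7c R3=0x22  N=0 Z=0
-- IRQ taken; context saved, return-PC = 11 --
mismatch: R0: reported 0x62 vs actual 0x60

BAD = R0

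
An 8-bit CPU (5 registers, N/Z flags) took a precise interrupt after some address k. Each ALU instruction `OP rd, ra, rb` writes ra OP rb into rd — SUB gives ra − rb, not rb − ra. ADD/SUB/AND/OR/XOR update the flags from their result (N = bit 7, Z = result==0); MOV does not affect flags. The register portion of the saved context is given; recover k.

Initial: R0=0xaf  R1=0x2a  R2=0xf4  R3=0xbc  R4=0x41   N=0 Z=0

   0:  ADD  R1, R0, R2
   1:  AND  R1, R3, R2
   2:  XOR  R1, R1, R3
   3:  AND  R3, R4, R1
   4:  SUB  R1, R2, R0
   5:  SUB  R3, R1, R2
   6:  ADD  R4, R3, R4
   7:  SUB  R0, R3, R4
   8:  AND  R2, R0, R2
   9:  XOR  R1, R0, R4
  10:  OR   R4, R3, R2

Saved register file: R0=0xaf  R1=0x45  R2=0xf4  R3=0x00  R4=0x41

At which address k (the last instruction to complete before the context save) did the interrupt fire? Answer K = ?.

K = 4

after  0: R0=0xaf R1=0xa3 R2=0xf4 R3=0xbc R4=0x41  N=1 Z=0
after  1: R0=0xaf R1=0xb4 R2=0xf4 R3=0xbc R4=0x41  N=1 Z=0
after  2: R0=0xaf R1=0x08 R2=0xf4 R3=0xbc R4=0x41  N=0 Z=0
after  3: R0=0xaf R1=0x08 R2=0xf4 R3=0x00 R4=0x41  N=0 Z=1
after  4: R0=0xaf R1=0x45 R2=0xf4 R3=0x00 R4=0x41  N=0 Z=0
-- IRQ taken; context saved, return-PC = 5 --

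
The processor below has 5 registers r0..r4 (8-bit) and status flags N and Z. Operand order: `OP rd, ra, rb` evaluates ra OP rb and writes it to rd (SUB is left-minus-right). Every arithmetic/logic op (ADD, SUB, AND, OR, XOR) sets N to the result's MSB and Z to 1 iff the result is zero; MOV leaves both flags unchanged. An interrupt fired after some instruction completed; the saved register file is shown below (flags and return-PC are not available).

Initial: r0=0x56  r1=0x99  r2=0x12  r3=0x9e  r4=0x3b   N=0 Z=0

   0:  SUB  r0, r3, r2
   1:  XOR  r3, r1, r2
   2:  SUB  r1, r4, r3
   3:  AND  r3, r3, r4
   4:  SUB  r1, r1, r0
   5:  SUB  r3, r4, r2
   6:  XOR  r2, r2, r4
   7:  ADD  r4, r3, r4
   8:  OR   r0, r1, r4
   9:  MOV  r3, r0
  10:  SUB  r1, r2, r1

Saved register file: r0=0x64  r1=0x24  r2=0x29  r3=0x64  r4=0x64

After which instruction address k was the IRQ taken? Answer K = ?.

K = 9

after  0: r0=0x8c r1=0x99 r2=0x12 r3=0x9e r4=0x3b  N=1 Z=0
after  1: r0=0x8c r1=0x99 r2=0x12 r3=0x8b r4=0x3b  N=1 Z=0
after  2: r0=0x8c r1=0xb0 r2=0x12 r3=0x8b r4=0x3b  N=1 Z=0
after  3: r0=0x8c r1=0xb0 r2=0x12 r3=0x0b r4=0x3b  N=0 Z=0
after  4: r0=0x8c r1=0x24 r2=0x12 r3=0x0b r4=0x3b  N=0 Z=0
after  5: r0=0x8c r1=0x24 r2=0x12 r3=0x29 r4=0x3b  N=0 Z=0
after  6: r0=0x8c r1=0x24 r2=0x29 r3=0x29 r4=0x3b  N=0 Z=0
after  7: r0=0x8c r1=0x24 r2=0x29 r3=0x29 r4=0x64  N=0 Z=0
after  8: r0=0x64 r1=0x24 r2=0x29 r3=0x29 r4=0x64  N=0 Z=0
after  9: r0=0x64 r1=0x24 r2=0x29 r3=0x64 r4=0x64  N=0 Z=0
-- IRQ taken; context saved, return-PC = 10 --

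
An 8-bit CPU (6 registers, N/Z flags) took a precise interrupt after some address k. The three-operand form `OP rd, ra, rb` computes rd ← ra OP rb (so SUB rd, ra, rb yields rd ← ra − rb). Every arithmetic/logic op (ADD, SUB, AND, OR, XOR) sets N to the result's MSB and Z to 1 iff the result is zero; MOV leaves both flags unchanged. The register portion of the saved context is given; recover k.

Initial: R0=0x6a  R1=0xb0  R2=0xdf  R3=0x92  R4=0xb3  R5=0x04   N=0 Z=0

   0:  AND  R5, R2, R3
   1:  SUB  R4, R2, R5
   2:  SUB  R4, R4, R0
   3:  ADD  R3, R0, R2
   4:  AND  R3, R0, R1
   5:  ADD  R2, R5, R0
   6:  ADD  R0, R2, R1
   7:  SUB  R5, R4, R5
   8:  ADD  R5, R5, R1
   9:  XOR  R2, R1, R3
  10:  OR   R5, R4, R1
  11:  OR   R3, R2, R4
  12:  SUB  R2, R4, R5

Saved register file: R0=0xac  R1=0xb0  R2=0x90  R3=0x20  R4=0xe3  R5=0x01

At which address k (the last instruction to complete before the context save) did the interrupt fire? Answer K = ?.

K = 9

after  0: R0=0x6a R1=0xb0 R2=0xdf R3=0x92 R4=0xb3 R5=0x92  N=1 Z=0
after  1: R0=0x6a R1=0xb0 R2=0xdf R3=0x92 R4=0x4d R5=0x92  N=0 Z=0
after  2: R0=0x6a R1=0xb0 R2=0xdf R3=0x92 R4=0xe3 R5=0x92  N=1 Z=0
after  3: R0=0x6a R1=0xb0 R2=0xdf R3=0x49 R4=0xe3 R5=0x92  N=0 Z=0
after  4: R0=0x6a R1=0xb0 R2=0xdf R3=0x20 R4=0xe3 R5=0x92  N=0 Z=0
after  5: R0=0x6a R1=0xb0 R2=0xfc R3=0x20 R4=0xe3 R5=0x92  N=1 Z=0
after  6: R0=0xac R1=0xb0 R2=0xfc R3=0x20 R4=0xe3 R5=0x92  N=1 Z=0
after  7: R0=0xac R1=0xb0 R2=0xfc R3=0x20 R4=0xe3 R5=0x51  N=0 Z=0
after  8: R0=0xac R1=0xb0 R2=0xfc R3=0x20 R4=0xe3 R5=0x01  N=0 Z=0
after  9: R0=0xac R1=0xb0 R2=0x90 R3=0x20 R4=0xe3 R5=0x01  N=1 Z=0
-- IRQ taken; context saved, return-PC = 10 --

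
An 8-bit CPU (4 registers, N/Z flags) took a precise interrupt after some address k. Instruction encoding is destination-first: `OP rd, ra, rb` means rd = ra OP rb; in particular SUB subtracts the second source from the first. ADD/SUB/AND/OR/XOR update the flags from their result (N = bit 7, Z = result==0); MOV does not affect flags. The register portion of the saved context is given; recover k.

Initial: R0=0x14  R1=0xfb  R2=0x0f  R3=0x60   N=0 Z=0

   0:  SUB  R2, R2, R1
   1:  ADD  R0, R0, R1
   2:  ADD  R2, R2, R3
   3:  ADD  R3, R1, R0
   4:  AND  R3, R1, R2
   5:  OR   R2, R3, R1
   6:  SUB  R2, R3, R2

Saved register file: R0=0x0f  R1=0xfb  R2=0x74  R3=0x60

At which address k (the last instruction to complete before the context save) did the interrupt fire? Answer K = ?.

K = 2

after  0: R0=0x14 R1=0xfb R2=0x14 R3=0x60  N=0 Z=0
after  1: R0=0x0f R1=0xfb R2=0x14 R3=0x60  N=0 Z=0
after  2: R0=0x0f R1=0xfb R2=0x74 R3=0x60  N=0 Z=0
-- IRQ taken; context saved, return-PC = 3 --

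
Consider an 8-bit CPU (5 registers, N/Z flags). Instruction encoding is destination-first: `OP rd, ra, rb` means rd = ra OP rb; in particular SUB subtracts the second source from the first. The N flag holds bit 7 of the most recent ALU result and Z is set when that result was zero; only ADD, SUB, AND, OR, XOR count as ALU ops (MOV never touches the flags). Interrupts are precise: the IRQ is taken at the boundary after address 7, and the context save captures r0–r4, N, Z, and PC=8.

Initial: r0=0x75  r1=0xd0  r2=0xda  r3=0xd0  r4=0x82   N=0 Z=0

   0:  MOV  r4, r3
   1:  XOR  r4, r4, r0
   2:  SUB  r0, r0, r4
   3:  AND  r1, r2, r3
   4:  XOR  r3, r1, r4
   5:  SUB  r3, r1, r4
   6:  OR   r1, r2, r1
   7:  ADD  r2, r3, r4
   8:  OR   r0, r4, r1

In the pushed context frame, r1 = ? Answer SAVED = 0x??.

after  0: r0=0x75 r1=0xd0 r2=0xda r3=0xd0 r4=0xd0  N=0 Z=0
after  1: r0=0x75 r1=0xd0 r2=0xda r3=0xd0 r4=0xa5  N=1 Z=0
after  2: r0=0xd0 r1=0xd0 r2=0xda r3=0xd0 r4=0xa5  N=1 Z=0
after  3: r0=0xd0 r1=0xd0 r2=0xda r3=0xd0 r4=0xa5  N=1 Z=0
after  4: r0=0xd0 r1=0xd0 r2=0xda r3=0x75 r4=0xa5  N=0 Z=0
after  5: r0=0xd0 r1=0xd0 r2=0xda r3=0x2b r4=0xa5  N=0 Z=0
after  6: r0=0xd0 r1=0xda r2=0xda r3=0x2b r4=0xa5  N=1 Z=0
after  7: r0=0xd0 r1=0xda r2=0xd0 r3=0x2b r4=0xa5  N=1 Z=0
-- IRQ taken; context saved, return-PC = 8 --

SAVED = 0xda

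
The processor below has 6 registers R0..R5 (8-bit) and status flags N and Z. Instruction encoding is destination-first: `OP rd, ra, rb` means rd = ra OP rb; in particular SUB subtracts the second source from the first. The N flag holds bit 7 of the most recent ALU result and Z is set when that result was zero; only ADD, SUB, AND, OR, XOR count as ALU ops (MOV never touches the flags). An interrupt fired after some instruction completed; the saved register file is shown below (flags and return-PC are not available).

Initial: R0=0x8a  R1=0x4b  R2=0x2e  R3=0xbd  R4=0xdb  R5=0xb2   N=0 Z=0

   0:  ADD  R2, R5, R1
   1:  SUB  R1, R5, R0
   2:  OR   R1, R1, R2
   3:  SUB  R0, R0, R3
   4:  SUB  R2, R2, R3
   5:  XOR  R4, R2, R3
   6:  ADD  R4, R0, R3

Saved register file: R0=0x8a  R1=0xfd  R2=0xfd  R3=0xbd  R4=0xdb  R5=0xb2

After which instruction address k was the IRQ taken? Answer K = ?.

after  0: R0=0x8a R1=0x4b R2=0xfd R3=0xbd R4=0xdb R5=0xb2  N=1 Z=0
after  1: R0=0x8a R1=0x28 R2=0xfd R3=0xbd R4=0xdb R5=0xb2  N=0 Z=0
after  2: R0=0x8a R1=0xfd R2=0xfd R3=0xbd R4=0xdb R5=0xb2  N=1 Z=0
-- IRQ taken; context saved, return-PC = 3 --

K = 2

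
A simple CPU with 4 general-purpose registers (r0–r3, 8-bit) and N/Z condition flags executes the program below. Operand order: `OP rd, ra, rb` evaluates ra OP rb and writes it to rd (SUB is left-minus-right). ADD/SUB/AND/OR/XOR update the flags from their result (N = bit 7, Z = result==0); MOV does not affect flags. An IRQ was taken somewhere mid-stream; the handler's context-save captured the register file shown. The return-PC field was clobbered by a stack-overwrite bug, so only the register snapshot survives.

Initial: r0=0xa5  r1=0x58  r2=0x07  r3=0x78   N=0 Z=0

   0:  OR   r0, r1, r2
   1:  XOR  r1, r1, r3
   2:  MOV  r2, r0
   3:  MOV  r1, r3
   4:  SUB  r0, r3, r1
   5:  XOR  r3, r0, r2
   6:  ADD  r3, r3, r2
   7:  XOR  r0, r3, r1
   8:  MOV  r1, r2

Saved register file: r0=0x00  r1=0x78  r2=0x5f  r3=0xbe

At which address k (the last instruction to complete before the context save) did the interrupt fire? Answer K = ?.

K = 6

after  0: r0=0x5f r1=0x58 r2=0x07 r3=0x78  N=0 Z=0
after  1: r0=0x5f r1=0x20 r2=0x07 r3=0x78  N=0 Z=0
after  2: r0=0x5f r1=0x20 r2=0x5f r3=0x78  N=0 Z=0
after  3: r0=0x5f r1=0x78 r2=0x5f r3=0x78  N=0 Z=0
after  4: r0=0x00 r1=0x78 r2=0x5f r3=0x78  N=0 Z=1
after  5: r0=0x00 r1=0x78 r2=0x5f r3=0x5f  N=0 Z=0
after  6: r0=0x00 r1=0x78 r2=0x5f r3=0xbe  N=1 Z=0
-- IRQ taken; context saved, return-PC = 7 --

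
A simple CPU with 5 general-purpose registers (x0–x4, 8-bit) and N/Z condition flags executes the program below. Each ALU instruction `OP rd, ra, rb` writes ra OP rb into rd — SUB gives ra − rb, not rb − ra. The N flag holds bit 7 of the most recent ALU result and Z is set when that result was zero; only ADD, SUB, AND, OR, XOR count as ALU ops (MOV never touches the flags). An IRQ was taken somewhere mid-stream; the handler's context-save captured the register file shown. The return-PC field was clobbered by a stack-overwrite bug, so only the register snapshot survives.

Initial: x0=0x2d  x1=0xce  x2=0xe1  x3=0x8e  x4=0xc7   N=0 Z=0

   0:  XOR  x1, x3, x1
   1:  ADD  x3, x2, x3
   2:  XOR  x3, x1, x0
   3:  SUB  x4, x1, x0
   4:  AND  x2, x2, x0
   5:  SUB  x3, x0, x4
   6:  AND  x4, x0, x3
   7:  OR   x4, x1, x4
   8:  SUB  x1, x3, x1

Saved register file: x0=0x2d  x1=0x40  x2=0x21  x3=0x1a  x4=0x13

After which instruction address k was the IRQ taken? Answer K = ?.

after  0: x0=0x2d x1=0x40 x2=0xe1 x3=0x8e x4=0xc7  N=0 Z=0
after  1: x0=0x2d x1=0x40 x2=0xe1 x3=0x6f x4=0xc7  N=0 Z=0
after  2: x0=0x2d x1=0x40 x2=0xe1 x3=0x6d x4=0xc7  N=0 Z=0
after  3: x0=0x2d x1=0x40 x2=0xe1 x3=0x6d x4=0x13  N=0 Z=0
after  4: x0=0x2d x1=0x40 x2=0x21 x3=0x6d x4=0x13  N=0 Z=0
after  5: x0=0x2d x1=0x40 x2=0x21 x3=0x1a x4=0x13  N=0 Z=0
-- IRQ taken; context saved, return-PC = 6 --

K = 5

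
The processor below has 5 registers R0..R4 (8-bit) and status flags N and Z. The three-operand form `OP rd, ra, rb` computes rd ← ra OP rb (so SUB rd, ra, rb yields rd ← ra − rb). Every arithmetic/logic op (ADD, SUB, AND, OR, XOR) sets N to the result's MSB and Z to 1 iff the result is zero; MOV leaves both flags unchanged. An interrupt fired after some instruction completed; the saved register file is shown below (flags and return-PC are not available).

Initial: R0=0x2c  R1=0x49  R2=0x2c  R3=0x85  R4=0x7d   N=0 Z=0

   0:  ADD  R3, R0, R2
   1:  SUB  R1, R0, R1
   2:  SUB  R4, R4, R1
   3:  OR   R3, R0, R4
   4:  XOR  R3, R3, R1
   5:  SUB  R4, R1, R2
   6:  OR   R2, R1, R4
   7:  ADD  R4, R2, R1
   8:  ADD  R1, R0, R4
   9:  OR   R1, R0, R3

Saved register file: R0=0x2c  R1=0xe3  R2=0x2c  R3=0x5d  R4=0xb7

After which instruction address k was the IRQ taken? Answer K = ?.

K = 5

after  0: R0=0x2c R1=0x49 R2=0x2c R3=0x58 R4=0x7d  N=0 Z=0
after  1: R0=0x2c R1=0xe3 R2=0x2c R3=0x58 R4=0x7d  N=1 Z=0
after  2: R0=0x2c R1=0xe3 R2=0x2c R3=0x58 R4=0x9a  N=1 Z=0
after  3: R0=0x2c R1=0xe3 R2=0x2c R3=0xbe R4=0x9a  N=1 Z=0
after  4: R0=0x2c R1=0xe3 R2=0x2c R3=0x5d R4=0x9a  N=0 Z=0
after  5: R0=0x2c R1=0xe3 R2=0x2c R3=0x5d R4=0xb7  N=1 Z=0
-- IRQ taken; context saved, return-PC = 6 --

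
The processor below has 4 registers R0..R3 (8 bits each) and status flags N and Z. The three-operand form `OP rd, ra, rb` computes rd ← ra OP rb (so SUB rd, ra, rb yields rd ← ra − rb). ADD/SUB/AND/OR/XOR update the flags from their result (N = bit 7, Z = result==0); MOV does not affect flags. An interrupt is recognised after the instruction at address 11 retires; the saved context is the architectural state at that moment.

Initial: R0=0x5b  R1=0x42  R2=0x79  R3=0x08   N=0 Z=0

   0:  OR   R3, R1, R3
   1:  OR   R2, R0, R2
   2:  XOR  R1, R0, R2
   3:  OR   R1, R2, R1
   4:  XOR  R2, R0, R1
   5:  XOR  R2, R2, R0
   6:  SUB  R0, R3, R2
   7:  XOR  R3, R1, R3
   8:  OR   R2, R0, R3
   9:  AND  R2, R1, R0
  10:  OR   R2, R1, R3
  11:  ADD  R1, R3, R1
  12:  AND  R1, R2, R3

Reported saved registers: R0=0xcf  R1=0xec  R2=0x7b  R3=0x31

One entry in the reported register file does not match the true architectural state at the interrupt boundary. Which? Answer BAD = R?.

after  0: R0=0x5b R1=0x42 R2=0x79 R3=0x4a  N=0 Z=0
after  1: R0=0x5b R1=0x42 R2=0x7b R3=0x4a  N=0 Z=0
after  2: R0=0x5b R1=0x20 R2=0x7b R3=0x4a  N=0 Z=0
after  3: R0=0x5b R1=0x7b R2=0x7b R3=0x4a  N=0 Z=0
after  4: R0=0x5b R1=0x7b R2=0x20 R3=0x4a  N=0 Z=0
after  5: R0=0x5b R1=0x7b R2=0x7b R3=0x4a  N=0 Z=0
after  6: R0=0xcf R1=0x7b R2=0x7b R3=0x4a  N=1 Z=0
after  7: R0=0xcf R1=0x7b R2=0x7b R3=0x31  N=0 Z=0
after  8: R0=0xcf R1=0x7b R2=0xff R3=0x31  N=1 Z=0
after  9: R0=0xcf R1=0x7b R2=0x4b R3=0x31  N=0 Z=0
after 10: R0=0xcf R1=0x7b R2=0x7b R3=0x31  N=0 Z=0
after 11: R0=0xcf R1=0xac R2=0x7b R3=0x31  N=1 Z=0
-- IRQ taken; context saved, return-PC = 12 --
mismatch: R1: reported 0xec vs actual 0xac

BAD = R1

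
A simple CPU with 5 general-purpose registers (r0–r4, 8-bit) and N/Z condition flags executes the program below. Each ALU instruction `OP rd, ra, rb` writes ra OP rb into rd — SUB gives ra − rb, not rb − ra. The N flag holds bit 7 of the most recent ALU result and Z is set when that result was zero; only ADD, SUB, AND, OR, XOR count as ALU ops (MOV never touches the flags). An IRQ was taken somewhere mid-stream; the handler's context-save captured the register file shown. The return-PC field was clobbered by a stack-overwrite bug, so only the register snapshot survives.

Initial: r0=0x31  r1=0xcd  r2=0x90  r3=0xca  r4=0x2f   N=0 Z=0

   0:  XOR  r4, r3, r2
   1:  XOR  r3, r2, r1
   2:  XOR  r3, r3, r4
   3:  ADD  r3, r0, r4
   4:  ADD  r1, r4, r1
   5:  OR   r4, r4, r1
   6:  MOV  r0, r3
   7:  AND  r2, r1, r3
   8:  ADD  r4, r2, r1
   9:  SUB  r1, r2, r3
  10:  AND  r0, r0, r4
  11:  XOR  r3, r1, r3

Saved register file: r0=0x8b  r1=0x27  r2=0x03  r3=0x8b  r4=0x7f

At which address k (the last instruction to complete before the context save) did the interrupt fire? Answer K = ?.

K = 7

after  0: r0=0x31 r1=0xcd r2=0x90 r3=0xca r4=0x5a  N=0 Z=0
after  1: r0=0x31 r1=0xcd r2=0x90 r3=0x5d r4=0x5a  N=0 Z=0
after  2: r0=0x31 r1=0xcd r2=0x90 r3=0x07 r4=0x5a  N=0 Z=0
after  3: r0=0x31 r1=0xcd r2=0x90 r3=0x8b r4=0x5a  N=1 Z=0
after  4: r0=0x31 r1=0x27 r2=0x90 r3=0x8b r4=0x5a  N=0 Z=0
after  5: r0=0x31 r1=0x27 r2=0x90 r3=0x8b r4=0x7f  N=0 Z=0
after  6: r0=0x8b r1=0x27 r2=0x90 r3=0x8b r4=0x7f  N=0 Z=0
after  7: r0=0x8b r1=0x27 r2=0x03 r3=0x8b r4=0x7f  N=0 Z=0
-- IRQ taken; context saved, return-PC = 8 --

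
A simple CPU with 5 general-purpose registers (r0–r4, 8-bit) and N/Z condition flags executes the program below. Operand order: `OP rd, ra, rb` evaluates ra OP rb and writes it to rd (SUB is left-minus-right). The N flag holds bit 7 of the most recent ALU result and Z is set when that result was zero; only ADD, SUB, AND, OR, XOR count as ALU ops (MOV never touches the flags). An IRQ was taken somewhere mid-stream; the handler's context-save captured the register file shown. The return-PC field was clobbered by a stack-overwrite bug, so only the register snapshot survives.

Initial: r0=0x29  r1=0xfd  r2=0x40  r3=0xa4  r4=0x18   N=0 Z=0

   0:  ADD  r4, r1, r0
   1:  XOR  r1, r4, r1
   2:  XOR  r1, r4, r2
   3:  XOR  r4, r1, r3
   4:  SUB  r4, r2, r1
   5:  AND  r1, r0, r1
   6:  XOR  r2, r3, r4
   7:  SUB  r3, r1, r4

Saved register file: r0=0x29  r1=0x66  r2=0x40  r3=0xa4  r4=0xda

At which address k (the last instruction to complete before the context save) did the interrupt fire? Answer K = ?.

after  0: r0=0x29 r1=0xfd r2=0x40 r3=0xa4 r4=0x26  N=0 Z=0
after  1: r0=0x29 r1=0xdb r2=0x40 r3=0xa4 r4=0x26  N=1 Z=0
after  2: r0=0x29 r1=0x66 r2=0x40 r3=0xa4 r4=0x26  N=0 Z=0
after  3: r0=0x29 r1=0x66 r2=0x40 r3=0xa4 r4=0xc2  N=1 Z=0
after  4: r0=0x29 r1=0x66 r2=0x40 r3=0xa4 r4=0xda  N=1 Z=0
-- IRQ taken; context saved, return-PC = 5 --

K = 4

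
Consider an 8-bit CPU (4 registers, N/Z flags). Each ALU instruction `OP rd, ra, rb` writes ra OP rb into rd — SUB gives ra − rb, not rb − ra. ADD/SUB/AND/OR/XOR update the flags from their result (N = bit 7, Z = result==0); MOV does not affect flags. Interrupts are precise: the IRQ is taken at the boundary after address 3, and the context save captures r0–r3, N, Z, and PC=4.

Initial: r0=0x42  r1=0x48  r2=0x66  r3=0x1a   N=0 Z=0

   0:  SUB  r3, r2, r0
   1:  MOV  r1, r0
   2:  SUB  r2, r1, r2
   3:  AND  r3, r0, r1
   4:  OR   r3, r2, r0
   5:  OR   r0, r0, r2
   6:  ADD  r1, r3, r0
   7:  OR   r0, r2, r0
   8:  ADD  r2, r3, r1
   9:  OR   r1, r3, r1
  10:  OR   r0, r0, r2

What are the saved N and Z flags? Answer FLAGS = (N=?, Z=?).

FLAGS = (N=0, Z=0)

after  0: r0=0x42 r1=0x48 r2=0x66 r3=0x24  N=0 Z=0
after  1: r0=0x42 r1=0x42 r2=0x66 r3=0x24  N=0 Z=0
after  2: r0=0x42 r1=0x42 r2=0xdc r3=0x24  N=1 Z=0
after  3: r0=0x42 r1=0x42 r2=0xdc r3=0x42  N=0 Z=0
-- IRQ taken; context saved, return-PC = 4 --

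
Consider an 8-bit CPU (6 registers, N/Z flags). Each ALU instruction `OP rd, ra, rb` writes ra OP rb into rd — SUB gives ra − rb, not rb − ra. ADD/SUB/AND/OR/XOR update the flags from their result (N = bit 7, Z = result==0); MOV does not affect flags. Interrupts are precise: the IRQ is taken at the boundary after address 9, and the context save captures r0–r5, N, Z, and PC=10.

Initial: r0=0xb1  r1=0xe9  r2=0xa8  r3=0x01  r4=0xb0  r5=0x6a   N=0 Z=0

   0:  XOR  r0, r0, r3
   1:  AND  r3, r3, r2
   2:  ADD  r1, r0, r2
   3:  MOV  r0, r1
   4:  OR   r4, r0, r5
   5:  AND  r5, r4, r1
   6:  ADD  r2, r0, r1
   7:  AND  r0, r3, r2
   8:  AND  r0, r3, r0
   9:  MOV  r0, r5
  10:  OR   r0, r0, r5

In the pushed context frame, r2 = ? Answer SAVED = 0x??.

after  0: r0=0xb0 r1=0xe9 r2=0xa8 r3=0x01 r4=0xb0 r5=0x6a  N=1 Z=0
after  1: r0=0xb0 r1=0xe9 r2=0xa8 r3=0x00 r4=0xb0 r5=0x6a  N=0 Z=1
after  2: r0=0xb0 r1=0x58 r2=0xa8 r3=0x00 r4=0xb0 r5=0x6a  N=0 Z=0
after  3: r0=0x58 r1=0x58 r2=0xa8 r3=0x00 r4=0xb0 r5=0x6a  N=0 Z=0
after  4: r0=0x58 r1=0x58 r2=0xa8 r3=0x00 r4=0x7a r5=0x6a  N=0 Z=0
after  5: r0=0x58 r1=0x58 r2=0xa8 r3=0x00 r4=0x7a r5=0x58  N=0 Z=0
after  6: r0=0x58 r1=0x58 r2=0xb0 r3=0x00 r4=0x7a r5=0x58  N=1 Z=0
after  7: r0=0x00 r1=0x58 r2=0xb0 r3=0x00 r4=0x7a r5=0x58  N=0 Z=1
after  8: r0=0x00 r1=0x58 r2=0xb0 r3=0x00 r4=0x7a r5=0x58  N=0 Z=1
after  9: r0=0x58 r1=0x58 r2=0xb0 r3=0x00 r4=0x7a r5=0x58  N=0 Z=1
-- IRQ taken; context saved, return-PC = 10 --

SAVED = 0xb0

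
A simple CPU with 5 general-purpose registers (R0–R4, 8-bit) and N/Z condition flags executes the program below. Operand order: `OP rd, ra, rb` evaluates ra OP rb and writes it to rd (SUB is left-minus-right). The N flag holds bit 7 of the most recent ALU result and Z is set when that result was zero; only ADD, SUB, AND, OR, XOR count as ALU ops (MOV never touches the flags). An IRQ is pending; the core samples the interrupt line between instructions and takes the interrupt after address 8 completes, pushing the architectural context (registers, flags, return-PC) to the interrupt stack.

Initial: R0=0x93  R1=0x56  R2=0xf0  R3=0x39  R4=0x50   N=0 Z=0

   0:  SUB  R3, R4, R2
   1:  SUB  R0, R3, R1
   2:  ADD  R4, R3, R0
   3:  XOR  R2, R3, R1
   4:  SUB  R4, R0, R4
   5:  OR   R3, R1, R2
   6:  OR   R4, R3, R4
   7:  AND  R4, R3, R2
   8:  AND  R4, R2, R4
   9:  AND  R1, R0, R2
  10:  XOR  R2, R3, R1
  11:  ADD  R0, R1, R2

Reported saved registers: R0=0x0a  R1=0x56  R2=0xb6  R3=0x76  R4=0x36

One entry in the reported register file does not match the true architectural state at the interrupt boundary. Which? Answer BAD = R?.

after  0: R0=0x93 R1=0x56 R2=0xf0 R3=0x60 R4=0x50  N=0 Z=0
after  1: R0=0x0a R1=0x56 R2=0xf0 R3=0x60 R4=0x50  N=0 Z=0
after  2: R0=0x0a R1=0x56 R2=0xf0 R3=0x60 R4=0x6a  N=0 Z=0
after  3: R0=0x0a R1=0x56 R2=0x36 R3=0x60 R4=0x6a  N=0 Z=0
after  4: R0=0x0a R1=0x56 R2=0x36 R3=0x60 R4=0xa0  N=1 Z=0
after  5: R0=0x0a R1=0x56 R2=0x36 R3=0x76 R4=0xa0  N=0 Z=0
after  6: R0=0x0a R1=0x56 R2=0x36 R3=0x76 R4=0xf6  N=1 Z=0
after  7: R0=0x0a R1=0x56 R2=0x36 R3=0x76 R4=0x36  N=0 Z=0
after  8: R0=0x0a R1=0x56 R2=0x36 R3=0x76 R4=0x36  N=0 Z=0
-- IRQ taken; context saved, return-PC = 9 --
mismatch: R2: reported 0xb6 vs actual 0x36

BAD = R2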